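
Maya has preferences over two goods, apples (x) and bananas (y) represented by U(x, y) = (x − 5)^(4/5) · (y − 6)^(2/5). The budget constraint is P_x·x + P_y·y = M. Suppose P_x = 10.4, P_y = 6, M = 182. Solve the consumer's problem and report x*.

Substituting into the budget: x* = 5 + 2/3·(M − 5·P_x − 6·P_y)/P_x, and y* = 6 + 1/3·(…)/P_y.
Discretionary income = 182 − 5·10.4 − 6·6 = 94; x* = 5 + 2/3·94/10.4 = 11.0256.

x* = 11.0256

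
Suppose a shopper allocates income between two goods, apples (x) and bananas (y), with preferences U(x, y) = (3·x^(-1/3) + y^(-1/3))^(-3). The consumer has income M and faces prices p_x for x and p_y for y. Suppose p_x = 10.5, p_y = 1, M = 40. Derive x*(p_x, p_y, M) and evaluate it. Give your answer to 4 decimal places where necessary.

MU_x ∝ 3·x^(-4/3), MU_y ∝ y^(-4/3), so MRS = 3·(y/x)^(4/3) = p_x/p_y.
Solve for the ratio: y/x = [(1/3)·p_x/p_y]^(0.75).
Substitute y = (y/x)·x into the budget: x* = M/(p_x + p_y·(y/x)).
Numerically y/x = 2.558887, so x* = 40/(10.5 + 1·2.558887) = 3.063.

x* = 3.063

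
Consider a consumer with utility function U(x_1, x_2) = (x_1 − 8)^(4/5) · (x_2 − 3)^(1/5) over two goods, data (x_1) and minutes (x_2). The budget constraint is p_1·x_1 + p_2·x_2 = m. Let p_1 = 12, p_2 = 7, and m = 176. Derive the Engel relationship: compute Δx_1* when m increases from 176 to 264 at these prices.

MRS = 4·(x_2−3)/(x_1−8). Tangency with p_1/p_2 gives x_2−3 = (1/4)·(p_1/p_2)·(x_1−8).
After buying the subsistence bundle (8, 3), a share 0.8 of the remaining income goes to x_1: x_1* = 8 + 0.8·(m − 8p_1 − 3p_2)/p_1.
Discretionary income = 176 − 8·12 − 3·7 = 59; x_1* = 8 + 0.8·59/12 = 11.9333.
At m' = 264: x_1* = 17.8. Change: 17.8 − 11.9333 = 5.8667.

Δx_1* = 5.8667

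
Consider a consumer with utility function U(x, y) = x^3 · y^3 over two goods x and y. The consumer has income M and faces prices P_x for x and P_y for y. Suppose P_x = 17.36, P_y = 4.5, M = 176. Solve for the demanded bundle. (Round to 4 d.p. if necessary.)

x* = 5.0691, y* = 19.5556

Tangency: MRS = y/x = P_x/P_y.
Rearranging, P_y·y = P_x·x. Substituting into the budget gives P_x·x·(1 + 1) = M.
Demand: x*(P_x,P_y,M) = 0.5·M/P_x and y* = 0.5·M/P_y.
At P_x=17.36, P_y=4.5, M=176: x* = 0.5·176/17.36 = 5.0691, y* = 19.5556.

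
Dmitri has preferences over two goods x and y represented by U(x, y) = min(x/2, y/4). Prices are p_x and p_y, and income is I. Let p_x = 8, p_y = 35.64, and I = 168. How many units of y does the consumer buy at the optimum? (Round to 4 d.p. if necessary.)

y* = 4.2381

Leontief preferences: the optimum is at the kink where x/2 = y/4, i.e. y = 2·x.
Budget: p_x·x + p_y·2·x = I, so (2·p_x + 4·p_y)·x = 2·I.
Demand: x*(p_x,p_y,I) = 2·I/(2·p_x + 4·p_y), y* = 4·I/(2·p_x + 4·p_y).
Here 2·8 + 4·35.64 = 158.56, giving y* = 4.2381.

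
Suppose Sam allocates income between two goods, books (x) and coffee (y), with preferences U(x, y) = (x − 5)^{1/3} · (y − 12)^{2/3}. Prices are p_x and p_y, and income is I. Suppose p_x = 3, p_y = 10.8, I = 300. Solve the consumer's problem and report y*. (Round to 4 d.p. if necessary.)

y* = 21.5926

Let x' = x−5, y' = y−12. MRS = (1/2)·y'/x' = p_x/p_y.
After buying the subsistence bundle (5, 12), a share 1/3 of the remaining income goes to x: x* = 5 + 1/3·(I − 5p_x − 12p_y)/p_x.
Discretionary income = 300 − 5·3 − 12·10.8 = 155.4; y* = 12 + 2/3·155.4/10.8 = 21.5926.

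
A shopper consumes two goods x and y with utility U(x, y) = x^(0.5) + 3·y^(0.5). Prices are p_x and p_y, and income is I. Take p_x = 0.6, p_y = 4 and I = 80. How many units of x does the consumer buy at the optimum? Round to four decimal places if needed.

x* = 56.7376

With the ratio pinned down, the budget gives x* = I/(p_x + p_y·(y/x)) and y* = (y/x)·x*.
Numerically y/x = 0.2025, so x* = 80/(0.6 + 4·0.2025) = 56.7376.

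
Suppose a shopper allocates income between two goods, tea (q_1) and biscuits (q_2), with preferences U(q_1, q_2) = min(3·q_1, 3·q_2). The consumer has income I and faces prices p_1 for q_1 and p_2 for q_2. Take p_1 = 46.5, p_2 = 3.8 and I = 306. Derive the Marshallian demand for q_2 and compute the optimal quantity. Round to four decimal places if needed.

Demand: q_1*(p_1,p_2,I) = 3·I/(3·p_1 + 3·p_2), q_2* = 3·I/(3·p_1 + 3·p_2).
Here 3·46.5 + 3·3.8 = 150.9, giving q_2* = 6.0835.

q_2* = 6.0835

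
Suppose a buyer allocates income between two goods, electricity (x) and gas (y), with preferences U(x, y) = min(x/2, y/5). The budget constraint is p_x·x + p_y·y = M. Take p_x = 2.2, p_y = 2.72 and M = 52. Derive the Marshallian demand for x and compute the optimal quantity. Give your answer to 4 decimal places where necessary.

x* = 5.7778

Here 2·2.2 + 5·2.72 = 18, giving x* = 5.7778.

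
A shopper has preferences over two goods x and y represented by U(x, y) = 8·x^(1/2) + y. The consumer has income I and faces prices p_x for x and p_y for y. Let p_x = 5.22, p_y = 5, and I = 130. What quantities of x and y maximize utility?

Solve: √x = 4·p_y/p_x, so x*(p_x,p_y) = (4·p_y/p_x)², and y* = (I − p_x·x*)/p_y.
Plugging in: x* = (4·5/5.22)² = 14.6798, y* = 10.6743.

x* = 14.6798, y* = 10.6743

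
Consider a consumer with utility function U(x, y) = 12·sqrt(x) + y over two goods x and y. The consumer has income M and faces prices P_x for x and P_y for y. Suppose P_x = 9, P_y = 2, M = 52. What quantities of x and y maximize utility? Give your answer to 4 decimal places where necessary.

Thus x* = (6·P_y/P_x)² — independent of M — with the rest of income spent on y.
Plugging in: x* = (6·2/9)² = 1.7778, y* = 18.

x* = 1.7778, y* = 18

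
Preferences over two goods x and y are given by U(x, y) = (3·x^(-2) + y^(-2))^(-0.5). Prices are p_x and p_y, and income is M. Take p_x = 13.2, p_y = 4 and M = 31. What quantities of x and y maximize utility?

x* = 1.7889, y* = 1.8466

From the CES first-order condition, 3·(y/x)^(3) = p_x/p_y.
Solve for the ratio: y/x = [(1/3)·p_x/p_y]^(1/3).
With the ratio pinned down, the budget gives x* = M/(p_x + p_y·(y/x)) and y* = (y/x)·x*.
Numerically y/x = 1.03228, so x* = 31/(13.2 + 4·1.03228) = 1.7889 and y* = 1.03228·1.7889 = 1.8466.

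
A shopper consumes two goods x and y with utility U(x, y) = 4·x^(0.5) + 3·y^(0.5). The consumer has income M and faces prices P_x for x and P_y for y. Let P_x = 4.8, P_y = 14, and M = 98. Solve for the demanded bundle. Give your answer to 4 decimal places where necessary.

x* = 17.1158, y* = 1.1317

With the ratio pinned down, the budget gives x* = M/(P_x + P_y·(y/x)) and y* = (y/x)·x*.
Numerically y/x = 0.066122, so x* = 98/(4.8 + 14·0.066122) = 17.1158 and y* = 0.066122·17.1158 = 1.1317.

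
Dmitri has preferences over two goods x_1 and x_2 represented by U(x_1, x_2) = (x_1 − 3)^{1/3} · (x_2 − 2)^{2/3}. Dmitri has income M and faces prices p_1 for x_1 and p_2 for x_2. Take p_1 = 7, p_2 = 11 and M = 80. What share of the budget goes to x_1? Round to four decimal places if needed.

share on x_1 = 0.4167

After buying the subsistence bundle (3, 2), a share 1/3 of the remaining income goes to x_1: x_1* = 3 + 1/3·(M − 3p_1 − 2p_2)/p_1.
Discretionary income = 80 − 3·7 − 2·11 = 37; x_1* = 3 + 1/3·37/7 = 4.7619; x_2* = 2 + 2/3·37/11 = 4.2424.
Expenditure on x_1: 7·4.7619 = 33.3333; share = 0.4167.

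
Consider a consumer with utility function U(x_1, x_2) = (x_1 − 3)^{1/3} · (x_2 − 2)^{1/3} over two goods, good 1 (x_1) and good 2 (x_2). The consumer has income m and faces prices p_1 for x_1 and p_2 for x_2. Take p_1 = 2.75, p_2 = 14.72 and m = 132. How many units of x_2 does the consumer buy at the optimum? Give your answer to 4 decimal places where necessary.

MRS = (x_2−2)/(x_1−3). Tangency with p_1/p_2 gives x_2−2 = (p_1/p_2)·(x_1−3).
After buying the subsistence bundle (3, 2), a share 0.5 of the remaining income goes to x_1: x_1* = 3 + 0.5·(m − 3p_1 − 2p_2)/p_1.
Discretionary income = 132 − 3·2.75 − 2·14.72 = 94.31; x_2* = 2 + 0.5·94.31/14.72 = 5.2035.

x_2* = 5.2035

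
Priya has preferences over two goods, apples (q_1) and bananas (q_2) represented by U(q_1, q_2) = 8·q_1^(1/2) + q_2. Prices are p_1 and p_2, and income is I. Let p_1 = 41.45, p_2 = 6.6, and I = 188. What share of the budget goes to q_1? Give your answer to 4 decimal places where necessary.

share on q_1 = 0.0894

Set MRS = p_1/p_2: 4·q_1^(−1/2) = p_1/p_2.
Solve: √q_1 = 4·p_2/p_1, so q_1*(p_1,p_2) = (4·p_2/p_1)², and q_2* = (I − p_1·q_1*)/p_2.
Plugging in: q_1* = (4·6.6/41.45)² = 0.4057, q_2* = 25.9372.
Expenditure on q_1: 41.45·0.4057 = 16.8145; share = 0.0894.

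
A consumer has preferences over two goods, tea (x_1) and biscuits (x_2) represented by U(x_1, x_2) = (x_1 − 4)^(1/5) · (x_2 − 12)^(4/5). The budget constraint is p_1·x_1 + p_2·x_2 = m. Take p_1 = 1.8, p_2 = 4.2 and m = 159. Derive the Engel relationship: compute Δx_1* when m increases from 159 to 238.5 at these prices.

MRS = (1/4)·(x_2−12)/(x_1−4). Tangency with p_1/p_2 gives x_2−12 = 4·(p_1/p_2)·(x_1−4).
After buying the subsistence bundle (4, 12), a share 0.2 of the remaining income goes to x_1: x_1* = 4 + 0.2·(m − 4p_1 − 12p_2)/p_1.
Discretionary income = 159 − 4·1.8 − 12·4.2 = 101.4; x_1* = 4 + 0.2·101.4/1.8 = 15.2667.
At m' = 238.5: x_1* = 24.1. Change: 24.1 − 15.2667 = 8.8333.

Δx_1* = 8.8333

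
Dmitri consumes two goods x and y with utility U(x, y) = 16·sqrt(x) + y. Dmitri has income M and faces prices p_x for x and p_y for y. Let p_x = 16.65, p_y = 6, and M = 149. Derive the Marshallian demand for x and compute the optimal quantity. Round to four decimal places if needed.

x* = 8.311

Set MRS = p_x/p_y: 8·x^(−1/2) = p_x/p_y.
Thus x* = (8·p_y/p_x)² — independent of M — with the rest of income spent on y.
Plugging in: x* = (8·6/16.65)² = 8.311.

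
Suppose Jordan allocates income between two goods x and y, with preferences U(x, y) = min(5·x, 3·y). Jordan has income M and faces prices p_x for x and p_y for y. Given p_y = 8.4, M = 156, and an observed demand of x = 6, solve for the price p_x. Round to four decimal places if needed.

p_x = 12

Leontief preferences: the optimum is at the kink where x/3 = y/5, i.e. y = (5/3)·x.
Budget: p_x·x + p_y·(5/3)·x = M, so (3·p_x + 5·p_y)·x = 3·M.
Demand: x*(p_x,p_y,M) = 3·M/(3·p_x + 5·p_y), y* = 5·M/(3·p_x + 5·p_y).
Set x* = 6 in the demand function and solve for p_x: p_x = 12.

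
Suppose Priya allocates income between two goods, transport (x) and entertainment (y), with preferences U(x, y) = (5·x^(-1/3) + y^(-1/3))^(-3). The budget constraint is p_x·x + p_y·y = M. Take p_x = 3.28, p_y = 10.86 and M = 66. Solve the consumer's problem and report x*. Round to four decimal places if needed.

x* = 14.3378

MRS = MU_x/MU_y = 5·(y/x)^(4/3). Set equal to p_x/p_y.
Hence y/x = ((1/5)·p_x/p_y)^(1/(4/3)), i.e. raised to the 0.75 power.
Substitute y = (y/x)·x into the budget: x* = M/(p_x + p_y·(y/x)).
Numerically y/x = 0.121844, so x* = 66/(3.28 + 10.86·0.121844) = 14.3378.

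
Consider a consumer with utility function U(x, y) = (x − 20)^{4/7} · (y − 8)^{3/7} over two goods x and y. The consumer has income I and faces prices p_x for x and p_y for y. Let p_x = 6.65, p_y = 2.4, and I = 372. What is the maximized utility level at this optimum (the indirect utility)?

V = 25.8412

This is Cobb-Douglas in (x−20, y−8): tangency gives 4/7·p_y·(y−8) = 3/7·p_x·(x−20).
After buying the subsistence bundle (20, 8), a share 4/7 of the remaining income goes to x: x* = 20 + 4/7·(I − 20p_x − 8p_y)/p_x.
Discretionary income = 372 − 20·6.65 − 8·2.4 = 219.8; x* = 20 + 4/7·219.8/6.65 = 38.8872; y* = 8 + 3/7·219.8/2.4 = 47.25.
Utility at the optimum: U(38.8872, 47.25) = 25.8412.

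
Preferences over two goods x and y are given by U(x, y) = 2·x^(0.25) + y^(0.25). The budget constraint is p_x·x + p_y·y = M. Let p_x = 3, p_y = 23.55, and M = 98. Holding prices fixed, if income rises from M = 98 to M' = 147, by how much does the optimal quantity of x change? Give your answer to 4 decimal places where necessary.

Numerically y/x = 0.025437, so x* = 98/(3 + 23.55·0.025437) = 27.2295.
At M' = 147: x* = 40.8442. Change: 40.8442 − 27.2295 = 13.6147.

Δx* = 13.6147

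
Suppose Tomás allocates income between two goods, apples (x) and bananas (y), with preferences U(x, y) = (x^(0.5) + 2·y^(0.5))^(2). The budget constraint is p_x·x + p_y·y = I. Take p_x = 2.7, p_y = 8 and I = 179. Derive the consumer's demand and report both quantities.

x* = 28.2112, y* = 12.8537

MU_x ∝ x^(-0.5), MU_y ∝ 2·y^(-0.5), so MRS = (1/2)·(y/x)^(0.5) = p_x/p_y.
Solve for the ratio: y/x = [2·p_x/p_y]^(2).
With the ratio pinned down, the budget gives x* = I/(p_x + p_y·(y/x)) and y* = (y/x)·x*.
Numerically y/x = 0.455625, so x* = 179/(2.7 + 8·0.455625) = 28.2112 and y* = 0.455625·28.2112 = 12.8537.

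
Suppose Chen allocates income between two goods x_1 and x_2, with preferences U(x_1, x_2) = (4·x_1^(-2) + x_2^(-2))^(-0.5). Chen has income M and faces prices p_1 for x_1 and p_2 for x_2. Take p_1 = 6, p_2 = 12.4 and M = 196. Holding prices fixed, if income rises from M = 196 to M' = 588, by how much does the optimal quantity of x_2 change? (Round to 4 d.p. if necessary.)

Δx_2* = 15.9792

MRS = MU_x_1/MU_x_2 = 4·(x_2/x_1)^(3). Set equal to p_1/p_2.
Hence x_2/x_1 = ((1/4)·p_1/p_2)^(1/(3)), i.e. raised to the 1/3 power.
Substitute x_2 = (x_2/x_1)·x_1 into the budget: x_1* = M/(p_1 + p_2·(x_2/x_1)).
Numerically x_2/x_1 = 0.494565, so x_1* = 196/(6 + 12.4·0.494565) = 16.1548 and x_2* = 0.494565·16.1548 = 7.9896.
At M' = 588: x_2* = 23.9688. Change: 23.9688 − 7.9896 = 15.9792.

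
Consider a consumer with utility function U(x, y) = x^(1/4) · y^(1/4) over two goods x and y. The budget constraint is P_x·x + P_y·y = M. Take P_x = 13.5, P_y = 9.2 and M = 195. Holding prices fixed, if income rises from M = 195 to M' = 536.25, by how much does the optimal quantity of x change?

MU_x/MU_y = (0.25·y)/(0.25·x); tangency sets this equal to P_x/P_y.
So 0.25·P_y·y = 0.25·P_x·x; combined with the budget, a share 0.5 of income goes to x.
Demand: x*(P_x,P_y,M) = 0.5·M/P_x and y* = 0.5·M/P_y.
At P_x=13.5, P_y=9.2, M=195: x* = 0.5·195/13.5 = 7.2222.
At M' = 536.25: x* = 19.8611. Change: 19.8611 − 7.2222 = 12.6389.

Δx* = 12.6389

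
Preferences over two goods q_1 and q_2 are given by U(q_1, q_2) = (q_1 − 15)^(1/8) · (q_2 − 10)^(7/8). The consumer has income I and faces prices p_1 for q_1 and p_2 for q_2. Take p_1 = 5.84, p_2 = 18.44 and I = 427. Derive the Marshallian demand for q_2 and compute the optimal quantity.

MRS = (1/7)·(q_2−10)/(q_1−15). Tangency with p_1/p_2 gives q_2−10 = 7·(p_1/p_2)·(q_1−15).
Substituting into the budget: q_1* = 15 + 0.125·(I − 15·p_1 − 10·p_2)/p_1, and q_2* = 10 + 0.875·(…)/p_2.
Discretionary income = 427 − 15·5.84 − 10·18.44 = 155; q_2* = 10 + 0.875·155/18.44 = 17.3549.

q_2* = 17.3549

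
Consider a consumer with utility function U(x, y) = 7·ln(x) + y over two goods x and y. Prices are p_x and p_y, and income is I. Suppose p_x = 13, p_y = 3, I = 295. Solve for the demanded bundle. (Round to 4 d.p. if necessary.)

x* = 1.6154, y* = 91.3333

MU_x = 7/x, MU_y = 1. Tangency: 7/x = p_x/p_y.
So x*(p_x,p_y) = 7·p_y/p_x, independent of income; and y* = (I − 7·p_y)/p_y.
At the given prices: x* = 7·3/13 = 1.6154, and y* = 91.3333.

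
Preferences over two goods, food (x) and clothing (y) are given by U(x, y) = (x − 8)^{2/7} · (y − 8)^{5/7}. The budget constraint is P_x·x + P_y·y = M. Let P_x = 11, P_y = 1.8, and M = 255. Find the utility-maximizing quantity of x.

MRS = (2/5)·(y−8)/(x−8). Tangency with P_x/P_y gives y−8 = (5/2)·(P_x/P_y)·(x−8).
Substituting into the budget: x* = 8 + 2/7·(M − 8·P_x − 8·P_y)/P_x, and y* = 8 + 5/7·(…)/P_y.
Discretionary income = 255 − 8·11 − 8·1.8 = 152.6; x* = 8 + 2/7·152.6/11 = 11.9636.

x* = 11.9636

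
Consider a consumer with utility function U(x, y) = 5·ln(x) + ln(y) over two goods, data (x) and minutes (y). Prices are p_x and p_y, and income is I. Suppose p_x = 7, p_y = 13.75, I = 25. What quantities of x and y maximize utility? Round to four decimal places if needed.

MU_x/MU_y = (5·y)/(x); tangency sets this equal to p_x/p_y.
Rearranging, p_y·y = (1/5)·p_x·x. Substituting into the budget gives p_x·x·(1 + (1/5)) = I.
Demand: x*(p_x,p_y,I) = 5/6·I/p_x and y* = 1/6·I/p_y.
At p_x=7, p_y=13.75, I=25: x* = 5/6·25/7 = 2.9762, y* = 0.303.

x* = 2.9762, y* = 0.303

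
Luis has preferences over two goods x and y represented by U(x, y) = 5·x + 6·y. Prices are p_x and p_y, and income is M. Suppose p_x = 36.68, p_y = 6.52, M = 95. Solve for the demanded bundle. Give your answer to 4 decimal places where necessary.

Perfect substitutes: compare marginal utility per dollar. 5/p_x vs 6/p_y → 0.1363 vs 0.9202.
y gives more utility per dollar, so spend all income on y: y* = M/p_y, x* = 0.
Numerically: x* = 0, y* = 14.5706.

x* = 0, y* = 14.5706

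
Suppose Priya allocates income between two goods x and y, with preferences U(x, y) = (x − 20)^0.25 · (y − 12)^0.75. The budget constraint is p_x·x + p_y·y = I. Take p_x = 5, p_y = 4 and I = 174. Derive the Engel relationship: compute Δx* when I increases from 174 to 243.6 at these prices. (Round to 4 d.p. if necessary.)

Let x' = x−20, y' = y−12. MRS = (1/3)·y'/x' = p_x/p_y.
After buying the subsistence bundle (20, 12), a share 0.25 of the remaining income goes to x: x* = 20 + 0.25·(I − 20p_x − 12p_y)/p_x.
Discretionary income = 174 − 20·5 − 12·4 = 26; x* = 20 + 0.25·26/5 = 21.3.
At I' = 243.6: x* = 24.78. Change: 24.78 − 21.3 = 3.48.

Δx* = 3.48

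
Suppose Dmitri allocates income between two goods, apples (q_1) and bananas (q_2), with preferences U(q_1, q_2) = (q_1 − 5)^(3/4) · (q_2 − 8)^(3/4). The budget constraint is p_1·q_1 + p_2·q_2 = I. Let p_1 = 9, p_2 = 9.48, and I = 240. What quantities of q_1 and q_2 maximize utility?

q_1* = 11.62, q_2* = 14.2848

MRS = (q_2−8)/(q_1−5). Tangency with p_1/p_2 gives q_2−8 = (p_1/p_2)·(q_1−5).
Substituting into the budget: q_1* = 5 + 0.5·(I − 5·p_1 − 8·p_2)/p_1, and q_2* = 8 + 0.5·(…)/p_2.
Discretionary income = 240 − 5·9 − 8·9.48 = 119.16; q_1* = 5 + 0.5·119.16/9 = 11.62; q_2* = 8 + 0.5·119.16/9.48 = 14.2848.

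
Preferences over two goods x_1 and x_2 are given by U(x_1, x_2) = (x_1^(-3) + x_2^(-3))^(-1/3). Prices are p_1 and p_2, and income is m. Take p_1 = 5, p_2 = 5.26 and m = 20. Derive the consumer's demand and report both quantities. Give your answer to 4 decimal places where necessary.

From the CES first-order condition, (x_2/x_1)^(4) = p_1/p_2.
Solve for the ratio: x_2/x_1 = [p_1/p_2]^(0.25).
Substitute x_2 = (x_2/x_1)·x_1 into the budget: x_1* = m/(p_1 + p_2·(x_2/x_1)).
Numerically x_2/x_1 = 0.987407, so x_1* = 20/(5 + 5.26·0.987407) = 1.962 and x_2* = 0.987407·1.962 = 1.9373.

x_1* = 1.962, x_2* = 1.9373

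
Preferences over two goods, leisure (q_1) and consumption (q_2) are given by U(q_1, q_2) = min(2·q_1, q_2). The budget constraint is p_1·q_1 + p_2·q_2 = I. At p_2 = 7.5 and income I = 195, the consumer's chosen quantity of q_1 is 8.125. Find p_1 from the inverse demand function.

p_1 = 9

With perfect complements, no substitution: consume in ratio q_1:q_2 = 1:2.
Budget: p_1·q_1 + p_2·2·q_1 = I, so (p_1 + 2·p_2)·q_1 = I.
Demand: q_1*(p_1,p_2,I) = I/(p_1 + 2·p_2), q_2* = 2·I/(p_1 + 2·p_2).
Set q_1* = 8.125 in the demand function and solve for p_1: p_1 = 9.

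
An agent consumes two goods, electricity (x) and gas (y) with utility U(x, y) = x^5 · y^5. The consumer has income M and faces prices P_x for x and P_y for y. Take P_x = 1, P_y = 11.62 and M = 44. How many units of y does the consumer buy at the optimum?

MU_x/MU_y = (5·y)/(5·x); tangency sets this equal to P_x/P_y.
Rearranging, P_y·y = P_x·x. Substituting into the budget gives P_x·x·(1 + 1) = M.
Demand: x*(P_x,P_y,M) = 0.5·M/P_x and y* = 0.5·M/P_y.
At P_x=1, P_y=11.62, M=44: y* = 0.5·44/11.62 = 1.8933.

y* = 1.8933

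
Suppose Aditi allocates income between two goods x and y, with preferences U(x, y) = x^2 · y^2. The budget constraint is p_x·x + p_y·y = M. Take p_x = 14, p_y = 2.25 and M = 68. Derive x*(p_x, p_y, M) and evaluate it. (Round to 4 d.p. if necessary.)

Tangency: MRS = y/x = p_x/p_y.
Rearranging, p_y·y = p_x·x. Substituting into the budget gives p_x·x·(1 + 1) = M.
Demand: x*(p_x,p_y,M) = 0.5·M/p_x and y* = 0.5·M/p_y.
At p_x=14, p_y=2.25, M=68: x* = 0.5·68/14 = 2.4286.

x* = 2.4286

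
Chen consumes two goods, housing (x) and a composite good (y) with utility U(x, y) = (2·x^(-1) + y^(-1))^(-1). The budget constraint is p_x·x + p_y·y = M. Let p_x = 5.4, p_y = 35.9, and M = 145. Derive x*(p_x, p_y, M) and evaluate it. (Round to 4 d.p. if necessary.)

x* = 9.5111

Numerically y/x = 0.274242, so x* = 145/(5.4 + 35.9·0.274242) = 9.5111.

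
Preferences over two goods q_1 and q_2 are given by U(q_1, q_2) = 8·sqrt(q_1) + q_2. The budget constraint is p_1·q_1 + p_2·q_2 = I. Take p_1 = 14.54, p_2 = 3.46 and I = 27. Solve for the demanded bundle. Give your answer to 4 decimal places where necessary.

MU_q_1 = 4/√q_1, MU_q_2 = 1. Tangency: 4/√q_1 = p_1/p_2.
Thus q_1* = (4·p_2/p_1)² — independent of I — with the rest of income spent on q_2.
Plugging in: q_1* = (4·3.46/14.54)² = 0.906, q_2* = 3.996.

q_1* = 0.906, q_2* = 3.996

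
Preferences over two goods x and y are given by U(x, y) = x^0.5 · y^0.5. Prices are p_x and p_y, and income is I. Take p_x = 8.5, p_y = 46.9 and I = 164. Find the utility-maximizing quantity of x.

The MRS is y/x. Set MRS = p_x/p_y.
Rearranging, p_y·y = p_x·x. Substituting into the budget gives p_x·x·(1 + 1) = I.
Demand: x*(p_x,p_y,I) = 0.5·I/p_x and y* = 0.5·I/p_y.
At p_x=8.5, p_y=46.9, I=164: x* = 0.5·164/8.5 = 9.6471.

x* = 9.6471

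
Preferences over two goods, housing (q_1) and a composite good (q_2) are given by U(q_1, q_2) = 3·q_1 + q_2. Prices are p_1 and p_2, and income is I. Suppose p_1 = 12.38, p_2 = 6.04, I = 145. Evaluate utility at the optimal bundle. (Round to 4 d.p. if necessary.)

V = 35.1373

Perfect substitutes: compare marginal utility per dollar. 3/p_1 vs 1/p_2 → 0.2423 vs 0.1656.
q_1 gives more utility per dollar, so spend all income on q_1: q_1* = I/p_1, q_2* = 0.
Numerically: q_1* = 11.7124, q_2* = 0.
Utility at the optimum: U(11.7124, 0) = 35.1373.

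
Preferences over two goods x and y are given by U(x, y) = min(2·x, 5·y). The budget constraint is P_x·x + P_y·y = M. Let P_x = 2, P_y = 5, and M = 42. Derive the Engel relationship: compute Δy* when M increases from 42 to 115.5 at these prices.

Leontief preferences: the optimum is at the kink where x/5 = y/2, i.e. y = (2/5)·x.
Budget: P_x·x + P_y·(2/5)·x = M, so (5·P_x + 2·P_y)·x = 5·M.
Demand: x*(P_x,P_y,M) = 5·M/(5·P_x + 2·P_y), y* = 2·M/(5·P_x + 2·P_y).
Here 5·2 + 2·5 = 20, giving y* = 4.2.
At M' = 115.5: y* = 11.55. Change: 11.55 − 4.2 = 7.35.

Δy* = 7.35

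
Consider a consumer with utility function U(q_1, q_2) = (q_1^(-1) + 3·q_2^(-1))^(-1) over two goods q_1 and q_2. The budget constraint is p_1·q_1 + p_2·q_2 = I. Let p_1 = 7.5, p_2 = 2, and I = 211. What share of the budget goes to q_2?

share on q_2 = 0.4721

From the CES first-order condition, (1/3)·(q_2/q_1)^(2) = p_1/p_2.
Hence q_2/q_1 = (3·p_1/p_2)^(1/(2)), i.e. raised to the 0.5 power.
Substitute q_2 = (q_2/q_1)·q_1 into the budget: q_1* = I/(p_1 + p_2·(q_2/q_1)).
Numerically q_2/q_1 = 3.354102, so q_1* = 211/(7.5 + 2·3.354102) = 14.8506 and q_2* = 3.354102·14.8506 = 49.8103.
Expenditure on q_2: 2·49.8103 = 99.6207; share = 0.4721.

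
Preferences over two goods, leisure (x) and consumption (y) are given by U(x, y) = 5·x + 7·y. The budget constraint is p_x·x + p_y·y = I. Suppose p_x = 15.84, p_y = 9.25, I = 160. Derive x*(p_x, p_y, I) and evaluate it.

x* = 0

Perfect substitutes: compare marginal utility per dollar. 5/p_x vs 7/p_y → 0.3157 vs 0.7568.
y gives more utility per dollar, so spend all income on y: y* = I/p_y, x* = 0.
Numerically: x* = 0, y* = 17.2973.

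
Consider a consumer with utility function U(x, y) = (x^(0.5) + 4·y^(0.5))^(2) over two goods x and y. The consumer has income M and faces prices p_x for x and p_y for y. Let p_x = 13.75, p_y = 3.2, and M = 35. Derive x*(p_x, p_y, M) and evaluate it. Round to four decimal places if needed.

MRS = MU_x/MU_y = (1/4)·(y/x)^(0.5). Set equal to p_x/p_y.
Solve for the ratio: y/x = [4·p_x/p_y]^(2).
With the ratio pinned down, the budget gives x* = M/(p_x + p_y·(y/x)) and y* = (y/x)·x*.
Numerically y/x = 295.410156, so x* = 35/(13.75 + 3.2·295.410156) = 0.0365.

x* = 0.0365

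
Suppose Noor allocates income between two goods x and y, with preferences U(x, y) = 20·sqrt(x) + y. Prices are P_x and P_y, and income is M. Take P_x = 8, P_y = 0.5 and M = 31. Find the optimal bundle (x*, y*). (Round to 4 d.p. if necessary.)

x* = 0.3906, y* = 55.75

Set MRS = P_x/P_y: 10·x^(−1/2) = P_x/P_y.
Thus x* = (10·P_y/P_x)² — independent of M — with the rest of income spent on y.
Plugging in: x* = (10·0.5/8)² = 0.3906, y* = 55.75.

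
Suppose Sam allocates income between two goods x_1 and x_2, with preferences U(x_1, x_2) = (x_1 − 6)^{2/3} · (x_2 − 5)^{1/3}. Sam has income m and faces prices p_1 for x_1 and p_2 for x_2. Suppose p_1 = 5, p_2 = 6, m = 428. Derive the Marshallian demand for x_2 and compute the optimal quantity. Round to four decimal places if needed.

x_2* = 25.4444

After buying the subsistence bundle (6, 5), a share 2/3 of the remaining income goes to x_1: x_1* = 6 + 2/3·(m − 6p_1 − 5p_2)/p_1.
Discretionary income = 428 − 6·5 − 5·6 = 368; x_2* = 5 + 1/3·368/6 = 25.4444.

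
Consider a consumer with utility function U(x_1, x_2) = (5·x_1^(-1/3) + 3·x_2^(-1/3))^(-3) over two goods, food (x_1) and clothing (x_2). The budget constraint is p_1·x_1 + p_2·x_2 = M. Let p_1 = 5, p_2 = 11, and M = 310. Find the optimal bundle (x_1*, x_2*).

x_1* = 33.8748, x_2* = 12.7842

MRS = MU_x_1/MU_x_2 = (5/3)·(x_2/x_1)^(4/3). Set equal to p_1/p_2.
Hence x_2/x_1 = ((3/5)·p_1/p_2)^(1/(4/3)), i.e. raised to the 0.75 power.
With the ratio pinned down, the budget gives x_1* = M/(p_1 + p_2·(x_2/x_1)) and x_2* = (x_2/x_1)·x_1*.
Numerically x_2/x_1 = 0.377395, so x_1* = 310/(5 + 11·0.377395) = 33.8748 and x_2* = 0.377395·33.8748 = 12.7842.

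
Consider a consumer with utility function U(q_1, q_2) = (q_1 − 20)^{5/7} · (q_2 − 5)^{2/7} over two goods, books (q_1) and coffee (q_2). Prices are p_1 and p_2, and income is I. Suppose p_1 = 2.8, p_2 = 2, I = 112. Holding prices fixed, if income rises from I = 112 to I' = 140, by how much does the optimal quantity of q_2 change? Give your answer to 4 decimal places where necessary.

This is Cobb-Douglas in (q_1−20, q_2−5): tangency gives 5/7·p_2·(q_2−5) = 2/7·p_1·(q_1−20).
Substituting into the budget: q_1* = 20 + 5/7·(I − 20·p_1 − 5·p_2)/p_1, and q_2* = 5 + 2/7·(…)/p_2.
Discretionary income = 112 − 20·2.8 − 5·2 = 46; q_2* = 5 + 2/7·46/2 = 11.5714.
At I' = 140: q_2* = 15.5714. Change: 15.5714 − 11.5714 = 4.

Δq_2* = 4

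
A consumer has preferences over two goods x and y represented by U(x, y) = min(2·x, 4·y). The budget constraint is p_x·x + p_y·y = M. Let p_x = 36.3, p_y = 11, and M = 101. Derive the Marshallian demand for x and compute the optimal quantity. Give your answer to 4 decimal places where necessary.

Demand: x*(p_x,p_y,M) = 4·M/(4·p_x + 2·p_y), y* = 2·M/(4·p_x + 2·p_y).
Here 4·36.3 + 2·11 = 167.2, giving x* = 2.4163.

x* = 2.4163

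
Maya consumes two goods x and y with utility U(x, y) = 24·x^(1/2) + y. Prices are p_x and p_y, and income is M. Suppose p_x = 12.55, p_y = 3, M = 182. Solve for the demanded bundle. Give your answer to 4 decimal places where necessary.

Plugging in: x* = (12·3/12.55)² = 8.2284, y* = 26.2444.

x* = 8.2284, y* = 26.2444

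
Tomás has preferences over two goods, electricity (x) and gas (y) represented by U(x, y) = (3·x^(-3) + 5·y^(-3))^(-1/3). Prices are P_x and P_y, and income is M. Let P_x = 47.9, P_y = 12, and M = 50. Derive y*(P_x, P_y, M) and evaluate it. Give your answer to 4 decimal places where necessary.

y* = 1.1954

With the ratio pinned down, the budget gives x* = M/(P_x + P_y·(y/x)) and y* = (y/x)·x*.
Numerically y/x = 1.606019, so x* = 50/(47.9 + 12·1.606019) = 0.7444 and y* = 1.606019·0.7444 = 1.1954.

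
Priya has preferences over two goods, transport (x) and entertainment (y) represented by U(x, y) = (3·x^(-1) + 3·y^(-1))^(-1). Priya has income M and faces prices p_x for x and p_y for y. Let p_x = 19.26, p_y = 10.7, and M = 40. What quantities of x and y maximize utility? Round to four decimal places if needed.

x* = 1.1899, y* = 1.5965

MU_x ∝ 3·x^(-2), MU_y ∝ 3·y^(-2), so MRS = (y/x)^(2) = p_x/p_y.
Solve for the ratio: y/x = [p_x/p_y]^(0.5).
Substitute y = (y/x)·x into the budget: x* = M/(p_x + p_y·(y/x)).
Numerically y/x = 1.341641, so x* = 40/(19.26 + 10.7·1.341641) = 1.1899 and y* = 1.341641·1.1899 = 1.5965.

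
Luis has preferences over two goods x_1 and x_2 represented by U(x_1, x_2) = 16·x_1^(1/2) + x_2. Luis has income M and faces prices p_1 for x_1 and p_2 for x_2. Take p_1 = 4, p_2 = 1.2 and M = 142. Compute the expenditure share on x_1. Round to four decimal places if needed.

share on x_1 = 0.1623

Thus x_1* = (8·p_2/p_1)² — independent of M — with the rest of income spent on x_2.
Plugging in: x_1* = (8·1.2/4)² = 5.76, x_2* = 99.1333.
Expenditure on x_1: 4·5.76 = 23.04; share = 0.1623.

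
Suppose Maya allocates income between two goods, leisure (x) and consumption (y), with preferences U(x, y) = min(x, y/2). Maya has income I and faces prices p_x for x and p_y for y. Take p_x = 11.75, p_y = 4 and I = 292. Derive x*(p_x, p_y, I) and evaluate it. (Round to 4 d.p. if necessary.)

x* = 14.7848

Leontief preferences: the optimum is at the kink where x/1 = y/2, i.e. y = 2·x.
Budget: p_x·x + p_y·2·x = I, so (p_x + 2·p_y)·x = I.
Demand: x*(p_x,p_y,I) = I/(p_x + 2·p_y), y* = 2·I/(p_x + 2·p_y).
Here 11.75 + 2·4 = 19.75, giving x* = 14.7848.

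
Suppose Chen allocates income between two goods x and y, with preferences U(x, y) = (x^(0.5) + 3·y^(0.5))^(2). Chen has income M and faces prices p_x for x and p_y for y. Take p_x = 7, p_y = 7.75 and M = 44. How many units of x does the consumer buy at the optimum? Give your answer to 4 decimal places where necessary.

x* = 0.6885

MRS = MU_x/MU_y = (1/3)·(y/x)^(0.5). Set equal to p_x/p_y.
Hence y/x = (3·p_x/p_y)^(1/(0.5)), i.e. raised to the 2 power.
With the ratio pinned down, the budget gives x* = M/(p_x + p_y·(y/x)) and y* = (y/x)·x*.
Numerically y/x = 7.342352, so x* = 44/(7 + 7.75·7.342352) = 0.6885.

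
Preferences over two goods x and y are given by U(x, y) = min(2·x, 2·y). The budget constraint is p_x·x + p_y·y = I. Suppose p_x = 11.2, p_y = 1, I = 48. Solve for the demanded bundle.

Demand: x*(p_x,p_y,I) = 2·I/(2·p_x + 2·p_y), y* = 2·I/(2·p_x + 2·p_y).
Here 2·11.2 + 2·1 = 24.4, giving x* = 3.9344 and y* = 3.9344.

x* = 3.9344, y* = 3.9344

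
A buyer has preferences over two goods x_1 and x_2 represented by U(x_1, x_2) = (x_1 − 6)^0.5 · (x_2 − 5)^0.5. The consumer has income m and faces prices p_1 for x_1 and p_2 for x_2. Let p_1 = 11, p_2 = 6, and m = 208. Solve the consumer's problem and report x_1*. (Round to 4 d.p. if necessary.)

MRS = (x_2−5)/(x_1−6). Tangency with p_1/p_2 gives x_2−5 = (p_1/p_2)·(x_1−6).
After buying the subsistence bundle (6, 5), a share 0.5 of the remaining income goes to x_1: x_1* = 6 + 0.5·(m − 6p_1 − 5p_2)/p_1.
Discretionary income = 208 − 6·11 − 5·6 = 112; x_1* = 6 + 0.5·112/11 = 11.0909.

x_1* = 11.0909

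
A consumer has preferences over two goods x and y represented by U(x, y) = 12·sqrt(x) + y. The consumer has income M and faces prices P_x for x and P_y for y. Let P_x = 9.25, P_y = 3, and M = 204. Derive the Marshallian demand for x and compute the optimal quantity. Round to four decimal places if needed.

Utility is quasi-linear in y; the FOC for x is 6/√x = P_x/P_y.
Thus x* = (6·P_y/P_x)² — independent of M — with the rest of income spent on y.
Plugging in: x* = (6·3/9.25)² = 3.7867.

x* = 3.7867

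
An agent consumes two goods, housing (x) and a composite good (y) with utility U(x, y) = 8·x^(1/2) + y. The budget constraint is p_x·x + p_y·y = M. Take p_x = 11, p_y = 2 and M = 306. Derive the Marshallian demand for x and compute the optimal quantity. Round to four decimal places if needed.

Thus x* = (4·p_y/p_x)² — independent of M — with the rest of income spent on y.
Plugging in: x* = (4·2/11)² = 0.5289.

x* = 0.5289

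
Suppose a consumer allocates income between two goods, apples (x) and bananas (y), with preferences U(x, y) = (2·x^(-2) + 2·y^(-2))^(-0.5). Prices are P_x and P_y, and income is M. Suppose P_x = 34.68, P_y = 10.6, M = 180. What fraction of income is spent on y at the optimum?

share on y = 0.3121

MU_x ∝ 2·x^(-3), MU_y ∝ 2·y^(-3), so MRS = (y/x)^(3) = P_x/P_y.
Hence y/x = (P_x/P_y)^(1/(3)), i.e. raised to the 1/3 power.
Substitute y = (y/x)·x into the budget: x* = M/(P_x + P_y·(y/x)).
Numerically y/x = 1.484537, so x* = 180/(34.68 + 10.6·1.484537) = 3.5703 and y* = 1.484537·3.5703 = 5.3002.
Expenditure on y: 10.6·5.3002 = 56.1824; share = 0.3121.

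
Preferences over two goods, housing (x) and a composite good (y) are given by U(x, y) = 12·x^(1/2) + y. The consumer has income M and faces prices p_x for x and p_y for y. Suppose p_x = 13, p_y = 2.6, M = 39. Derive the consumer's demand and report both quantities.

x* = 1.44, y* = 7.8

Utility is quasi-linear in y; the FOC for x is 6/√x = p_x/p_y.
Solve: √x = 6·p_y/p_x, so x*(p_x,p_y) = (6·p_y/p_x)², and y* = (M − p_x·x*)/p_y.
Plugging in: x* = (6·2.6/13)² = 1.44, y* = 7.8.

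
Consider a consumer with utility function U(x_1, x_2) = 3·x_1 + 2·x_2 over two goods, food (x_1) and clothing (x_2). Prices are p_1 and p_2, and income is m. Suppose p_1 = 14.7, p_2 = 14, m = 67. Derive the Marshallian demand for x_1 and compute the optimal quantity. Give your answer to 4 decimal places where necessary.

Numerically: x_1* = 4.5578, x_2* = 0.

x_1* = 4.5578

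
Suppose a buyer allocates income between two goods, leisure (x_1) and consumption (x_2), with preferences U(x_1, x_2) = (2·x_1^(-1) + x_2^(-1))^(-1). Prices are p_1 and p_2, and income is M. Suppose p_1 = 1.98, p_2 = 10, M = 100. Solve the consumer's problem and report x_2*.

x_2* = 6.1377

MRS = MU_x_1/MU_x_2 = 2·(x_2/x_1)^(2). Set equal to p_1/p_2.
Solve for the ratio: x_2/x_1 = [(1/2)·p_1/p_2]^(0.5).
Substitute x_2 = (x_2/x_1)·x_1 into the budget: x_1* = M/(p_1 + p_2·(x_2/x_1)).
Numerically x_2/x_1 = 0.314643, so x_1* = 100/(1.98 + 10·0.314643) = 19.5068 and x_2* = 0.314643·19.5068 = 6.1377.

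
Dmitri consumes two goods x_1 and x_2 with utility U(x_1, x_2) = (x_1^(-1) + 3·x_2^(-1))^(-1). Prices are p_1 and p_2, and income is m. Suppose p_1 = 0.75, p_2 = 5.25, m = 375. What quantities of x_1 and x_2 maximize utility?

With the ratio pinned down, the budget gives x_1* = m/(p_1 + p_2·(x_2/x_1)) and x_2* = (x_2/x_1)·x_1*.
Numerically x_2/x_1 = 0.654654, so x_1* = 375/(0.75 + 5.25·0.654654) = 89.5644 and x_2* = 0.654654·89.5644 = 58.6337.

x_1* = 89.5644, x_2* = 58.6337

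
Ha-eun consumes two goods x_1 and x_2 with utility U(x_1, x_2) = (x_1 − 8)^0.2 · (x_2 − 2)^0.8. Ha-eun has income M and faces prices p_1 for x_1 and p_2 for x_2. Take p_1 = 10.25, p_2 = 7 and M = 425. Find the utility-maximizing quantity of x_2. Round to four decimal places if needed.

MRS = (1/4)·(x_2−2)/(x_1−8). Tangency with p_1/p_2 gives x_2−2 = 4·(p_1/p_2)·(x_1−8).
After buying the subsistence bundle (8, 2), a share 0.2 of the remaining income goes to x_1: x_1* = 8 + 0.2·(M − 8p_1 − 2p_2)/p_1.
Discretionary income = 425 − 8·10.25 − 2·7 = 329; x_2* = 2 + 0.8·329/7 = 39.6.

x_2* = 39.6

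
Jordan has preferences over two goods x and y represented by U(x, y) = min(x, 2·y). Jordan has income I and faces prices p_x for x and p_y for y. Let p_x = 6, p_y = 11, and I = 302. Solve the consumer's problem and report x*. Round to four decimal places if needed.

With perfect complements, no substitution: consume in ratio x:y = 2:1.
Budget: p_x·x + p_y·(1/2)·x = I, so (2·p_x + p_y)·x = 2·I.
Demand: x*(p_x,p_y,I) = 2·I/(2·p_x + p_y), y* = I/(2·p_x + p_y).
Here 2·6 + 11 = 23, giving x* = 26.2609.

x* = 26.2609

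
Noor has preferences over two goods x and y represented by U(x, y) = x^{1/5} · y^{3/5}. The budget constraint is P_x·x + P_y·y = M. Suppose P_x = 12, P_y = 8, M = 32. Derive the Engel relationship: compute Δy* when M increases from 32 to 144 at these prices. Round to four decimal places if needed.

Tangency: MRS = (1/3)·y/x = P_x/P_y.
Rearranging, P_y·y = 3·P_x·x. Substituting into the budget gives P_x·x·(1 + 3) = M.
Demand: x*(P_x,P_y,M) = 0.25·M/P_x and y* = 0.75·M/P_y.
At P_x=12, P_y=8, M=32: y* = 0.75·32/8 = 3.
At M' = 144: y* = 13.5. Change: 13.5 − 3 = 10.5.

Δy* = 10.5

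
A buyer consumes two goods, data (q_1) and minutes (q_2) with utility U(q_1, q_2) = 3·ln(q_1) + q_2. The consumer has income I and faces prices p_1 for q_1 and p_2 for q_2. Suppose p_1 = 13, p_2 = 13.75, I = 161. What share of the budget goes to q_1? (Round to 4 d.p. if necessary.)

share on q_1 = 0.2562

MU_q_1 = 3/q_1, MU_q_2 = 1. Tangency: 3/q_1 = p_1/p_2.
So q_1*(p_1,p_2) = 3·p_2/p_1, independent of income; and q_2* = (I − 3·p_2)/p_2.
At the given prices: q_1* = 3·13.75/13 = 3.1731, and q_2* = 8.7091.
Expenditure on q_1: 13·3.1731 = 41.25; share = 0.2562.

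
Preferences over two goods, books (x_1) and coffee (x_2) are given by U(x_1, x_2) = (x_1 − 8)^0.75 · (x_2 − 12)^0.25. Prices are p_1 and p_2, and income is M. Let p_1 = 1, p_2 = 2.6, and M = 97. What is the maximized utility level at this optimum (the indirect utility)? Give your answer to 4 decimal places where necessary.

V = 25.9397

This is Cobb-Douglas in (x_1−8, x_2−12): tangency gives 0.75·p_2·(x_2−12) = 0.25·p_1·(x_1−8).
Substituting into the budget: x_1* = 8 + 0.75·(M − 8·p_1 − 12·p_2)/p_1, and x_2* = 12 + 0.25·(…)/p_2.
Discretionary income = 97 − 8·1 − 12·2.6 = 57.8; x_1* = 8 + 0.75·57.8/1 = 51.35; x_2* = 12 + 0.25·57.8/2.6 = 17.5577.
Utility at the optimum: U(51.35, 17.5577) = 25.9397.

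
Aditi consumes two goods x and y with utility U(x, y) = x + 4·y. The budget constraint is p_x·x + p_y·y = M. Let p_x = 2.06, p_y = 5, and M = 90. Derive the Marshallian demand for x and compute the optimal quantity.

x* = 0

Perfect substitutes: compare marginal utility per dollar. 1/p_x vs 4/p_y → 0.4854 vs 0.8.
y gives more utility per dollar, so spend all income on y: y* = M/p_y, x* = 0.
Numerically: x* = 0, y* = 18.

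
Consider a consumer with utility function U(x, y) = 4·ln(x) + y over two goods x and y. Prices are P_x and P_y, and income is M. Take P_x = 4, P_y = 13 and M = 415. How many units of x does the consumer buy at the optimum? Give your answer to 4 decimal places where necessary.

MU_x = 4/x, MU_y = 1. Tangency: 4/x = P_x/P_y.
So x*(P_x,P_y) = 4·P_y/P_x, independent of income; and y* = (M − 4·P_y)/P_y.
At the given prices: x* = 4·13/4 = 13.

x* = 13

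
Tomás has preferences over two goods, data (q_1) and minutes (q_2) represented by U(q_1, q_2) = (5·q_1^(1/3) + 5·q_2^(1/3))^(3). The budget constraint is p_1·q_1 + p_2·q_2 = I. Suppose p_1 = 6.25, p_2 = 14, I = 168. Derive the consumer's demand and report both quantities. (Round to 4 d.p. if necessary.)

q_1* = 16.1136, q_2* = 4.8064

From the CES first-order condition, (q_2/q_1)^(2/3) = p_1/p_2.
Hence q_2/q_1 = (p_1/p_2)^(1/(2/3)), i.e. raised to the 1.5 power.
With the ratio pinned down, the budget gives q_1* = I/(p_1 + p_2·(q_2/q_1)) and q_2* = (q_2/q_1)·q_1*.
Numerically q_2/q_1 = 0.298283, so q_1* = 168/(6.25 + 14·0.298283) = 16.1136 and q_2* = 0.298283·16.1136 = 4.8064.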